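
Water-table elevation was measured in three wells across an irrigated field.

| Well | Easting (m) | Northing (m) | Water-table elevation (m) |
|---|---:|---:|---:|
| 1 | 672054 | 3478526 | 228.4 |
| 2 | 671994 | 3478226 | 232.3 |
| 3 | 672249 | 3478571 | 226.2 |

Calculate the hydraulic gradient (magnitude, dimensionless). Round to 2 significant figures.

0.014

Differences from 1: to 2 (Δx, Δy, Δh) = (-60, -300, +3.9); to 3 = (195, 45, -2.2).
Determinant of the coordinate differences = (-60)·45 − 195·(-300) = 55800.
∂h/∂x = [(+3.9)·45 − (-2.2)·(-300)] / 55800 = -0.008683
∂h/∂y = [(-60)·(-2.2) − 195·(+3.9)] / 55800 = -0.01126
|∇h| = √(-0.008683² + -0.01126²) = 0.01422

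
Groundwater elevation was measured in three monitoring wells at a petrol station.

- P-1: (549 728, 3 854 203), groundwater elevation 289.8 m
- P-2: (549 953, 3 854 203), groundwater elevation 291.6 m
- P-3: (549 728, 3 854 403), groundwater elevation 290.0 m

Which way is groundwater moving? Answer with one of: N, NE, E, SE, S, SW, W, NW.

W

∂h/∂x = (291.6 − 289.8) / (549953 − 549728) = +0.008000
∂h/∂y = (290.0 − 289.8) / (3854403 − 3854203) = +0.0010000
Flow = −∇h = (-0.008000 east, -0.0010000 north), which points west.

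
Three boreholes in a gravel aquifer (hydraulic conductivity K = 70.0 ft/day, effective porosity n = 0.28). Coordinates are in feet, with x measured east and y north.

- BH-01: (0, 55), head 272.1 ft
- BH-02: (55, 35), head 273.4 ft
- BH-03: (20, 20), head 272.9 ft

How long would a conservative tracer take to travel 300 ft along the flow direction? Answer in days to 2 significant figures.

53 days

Differences from BH-01: to BH-02 (Δx, Δy, Δh) = (55, -20, +1.3); to BH-03 = (20, -35, +0.8).
Determinant of the coordinate differences = 55·(-35) − 20·(-20) = -1525.
∂h/∂x = [(+1.3)·(-35) − (+0.8)·(-20)] / -1525 = +0.01934
∂h/∂y = [55·(+0.8) − 20·(+1.3)] / -1525 = -0.01180
|∇h| = √(0.01934² + -0.01180²) = 0.02266
Seepage velocity v = K·i/n = 70.0 × 0.02266 / 0.28 = 5.665 ft/day.
t = 300 / 5.665 = 52.96 days.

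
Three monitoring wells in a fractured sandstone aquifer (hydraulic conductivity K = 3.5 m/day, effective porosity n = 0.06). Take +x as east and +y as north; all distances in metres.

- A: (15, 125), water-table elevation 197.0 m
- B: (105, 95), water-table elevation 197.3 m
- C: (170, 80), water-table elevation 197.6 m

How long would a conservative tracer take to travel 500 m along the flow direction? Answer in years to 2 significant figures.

Three-point gradient (reference A): Δ to B = (90, -30, +0.3), Δ to C = (155, -45, +0.6).
∂h/∂x = +0.007500, ∂h/∂y = +0.01250 (det = 600).
|∇h| = √(0.007500² + 0.01250²) = 0.01458
Seepage velocity v = K·i/n = 3.5 × 0.01458 / 0.06 = 0.8505 m/day.
t = 500 / 0.8505 = 587.9 days = 1.61 years.

1.6 years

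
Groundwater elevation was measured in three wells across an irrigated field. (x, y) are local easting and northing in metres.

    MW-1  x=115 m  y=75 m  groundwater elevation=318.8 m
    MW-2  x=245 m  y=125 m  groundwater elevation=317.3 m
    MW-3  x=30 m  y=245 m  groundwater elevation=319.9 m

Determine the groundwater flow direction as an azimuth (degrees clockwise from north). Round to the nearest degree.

Differences from MW-1: to MW-2 (Δx, Δy, Δh) = (130, 50, -1.5); to MW-3 = (-85, 170, +1.1).
Determinant of the coordinate differences = 130·170 − (-85)·50 = 26350.
∂h/∂x = [(-1.5)·170 − (+1.1)·50] / 26350 = -0.01176
∂h/∂y = [130·(+1.1) − (-85)·(-1.5)] / 26350 = +0.0005882
Flow direction (−∇h) has components (+0.01176 E, -0.0005882 N).
Azimuth = atan2(E, N) = atan2(+0.01176, -0.0005882) = 92.9° ≈ 093°.

093°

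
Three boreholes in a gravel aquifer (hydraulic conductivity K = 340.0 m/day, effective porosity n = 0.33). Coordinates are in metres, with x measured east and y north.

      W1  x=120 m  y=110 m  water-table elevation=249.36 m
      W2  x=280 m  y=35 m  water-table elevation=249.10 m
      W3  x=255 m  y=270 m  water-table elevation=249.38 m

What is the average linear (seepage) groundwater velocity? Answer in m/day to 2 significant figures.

Taking W1 as reference: W2−W1 = (160, -75, -0.26); W3−W1 = (135, 160, +0.02).
Solve a·Δx + b·Δy = Δh: det = 160·160 − 135·(-75) = 35725.
∂h/∂x = [(-0.26)·160 − (+0.02)·(-75)] / 35725 = -0.001122
∂h/∂y = [160·(+0.02) − 135·(-0.26)] / 35725 = +0.001072
|∇h| = √(-0.001122² + 0.001072²) = 0.001552
Seepage velocity v = K·i/n = 340.0 × 0.001552 / 0.33 = 1.599 m/day.

1.6 m/day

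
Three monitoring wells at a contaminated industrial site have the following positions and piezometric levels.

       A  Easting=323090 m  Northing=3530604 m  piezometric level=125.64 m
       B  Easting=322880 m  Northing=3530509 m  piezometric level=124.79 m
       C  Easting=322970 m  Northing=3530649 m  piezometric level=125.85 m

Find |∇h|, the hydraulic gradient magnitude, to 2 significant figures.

With h = a·x + b·y + c and A as origin, the differences give:
  (-210)·a + (-95)·b = -0.85
  (-120)·a + 45·b = +0.21
Eliminate b (×45 and ×(-95), subtract): -20850·a = -18.300 → a = ∂h/∂x = +0.0008777
Back-substitute: b = ∂h/∂y = +0.007007.
|∇h| = √(0.0008777² + 0.007007²) = 0.007062

0.0071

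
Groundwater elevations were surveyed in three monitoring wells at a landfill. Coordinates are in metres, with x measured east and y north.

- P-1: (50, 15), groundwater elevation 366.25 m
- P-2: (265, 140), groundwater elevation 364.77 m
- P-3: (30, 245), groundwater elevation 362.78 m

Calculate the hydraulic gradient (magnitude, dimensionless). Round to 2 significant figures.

Differences from P-1: to P-2 (Δx, Δy, Δh) = (215, 125, -1.48); to P-3 = (-20, 230, -3.47).
Solve a·Δx + b·Δy = Δh: det = 215·230 − (-20)·125 = 51950.
∂h/∂x = [(-1.48)·230 − (-3.47)·125] / 51950 = +0.001797
∂h/∂y = [215·(-3.47) − (-20)·(-1.48)] / 51950 = -0.01493
|∇h| = √(0.001797² + -0.01493²) = 0.01504

0.015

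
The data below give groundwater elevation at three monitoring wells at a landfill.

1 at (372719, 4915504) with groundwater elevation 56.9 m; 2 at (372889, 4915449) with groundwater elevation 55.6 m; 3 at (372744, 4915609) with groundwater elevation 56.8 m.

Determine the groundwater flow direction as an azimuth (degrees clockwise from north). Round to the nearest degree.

Three-point gradient (reference 1): Δ to 2 = (170, -55, -1.3), Δ to 3 = (25, 105, -0.1).
∂h/∂x = -0.007386, ∂h/∂y = +0.0008062 (det = 19225).
Flow direction (−∇h) has components (+0.007386 E, -0.0008062 N).
Azimuth = atan2(E, N) = atan2(+0.007386, -0.0008062) = 96.2° ≈ 096°.

096°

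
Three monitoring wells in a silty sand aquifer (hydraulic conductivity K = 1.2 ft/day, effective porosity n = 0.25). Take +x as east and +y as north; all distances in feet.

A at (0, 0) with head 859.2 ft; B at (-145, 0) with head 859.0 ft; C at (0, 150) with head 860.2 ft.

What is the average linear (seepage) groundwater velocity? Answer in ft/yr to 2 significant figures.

12 ft/yr

∂h/∂x = (859.0 − 859.2) / (-145 − 0) = +0.001379
∂h/∂y = (860.2 − 859.2) / (150 − 0) = +0.006667
|∇h| = √(0.001379² + 0.006667²) = 0.006808
Seepage velocity v = K·i/n = 1.2 × 0.006808 / 0.25 = 0.03268 ft/day = 11.94 ft/yr.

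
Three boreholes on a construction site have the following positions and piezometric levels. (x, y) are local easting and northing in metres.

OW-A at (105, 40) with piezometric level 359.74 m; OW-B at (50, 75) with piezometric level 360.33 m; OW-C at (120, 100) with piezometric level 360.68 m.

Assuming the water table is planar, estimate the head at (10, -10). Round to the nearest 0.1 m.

With h = a·x + b·y + c and OW-A as origin, the differences give:
  (-55)·a + 35·b = +0.59
  15·a + 60·b = +0.94
Eliminate b (×60 and ×35, subtract): -3825·a = 2.500 → a = ∂h/∂x = -0.0006536
Back-substitute: b = ∂h/∂y = +0.01583.
h(10, -10) = 359.74 + (-0.0006536)·(-95) + (+0.01583)·(-50) = 359.74 +0.062 -0.792 = 359.011 m.

359.0 m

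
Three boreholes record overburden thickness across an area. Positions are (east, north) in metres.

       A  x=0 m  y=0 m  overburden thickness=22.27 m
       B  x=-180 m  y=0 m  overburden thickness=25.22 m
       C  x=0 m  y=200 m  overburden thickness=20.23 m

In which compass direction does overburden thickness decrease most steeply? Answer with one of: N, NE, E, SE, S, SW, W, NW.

NE

∂d/∂x = (25.22 − 22.27) / (-180 − 0) = -0.01639
∂d/∂y = (20.23 − 22.27) / (200 − 0) = -0.01020
Steepest decrease is along −∇f = (+0.01639 E, +0.01020 N) → northeast.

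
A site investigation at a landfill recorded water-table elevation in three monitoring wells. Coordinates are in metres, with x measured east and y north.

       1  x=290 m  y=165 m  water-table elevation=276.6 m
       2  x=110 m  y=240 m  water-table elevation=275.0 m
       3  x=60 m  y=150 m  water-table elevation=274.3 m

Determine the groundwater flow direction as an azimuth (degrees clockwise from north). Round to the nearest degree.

257°

Taking 1 as reference: 2−1 = (-180, 75, -1.6); 3−1 = (-230, -15, -2.3).
Solve a·Δx + b·Δy = Δh: det = (-180)·(-15) − (-230)·75 = 19950.
∂h/∂x = [(-1.6)·(-15) − (-2.3)·75] / 19950 = +0.009850
∂h/∂y = [(-180)·(-2.3) − (-230)·(-1.6)] / 19950 = +0.002306
Flow direction (−∇h) has components (-0.009850 E, -0.002306 N).
Azimuth = atan2(E, N) = atan2(-0.009850, -0.002306) = 256.8° ≈ 257°.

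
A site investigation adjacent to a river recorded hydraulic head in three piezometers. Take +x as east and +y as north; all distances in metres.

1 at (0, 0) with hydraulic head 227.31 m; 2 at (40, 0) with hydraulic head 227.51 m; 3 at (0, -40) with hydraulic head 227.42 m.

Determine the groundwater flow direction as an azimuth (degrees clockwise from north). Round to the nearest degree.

299°

∂h/∂x = (227.51 − 227.31) / (40 − 0) = +0.005000
∂h/∂y = (227.42 − 227.31) / (-40 − 0) = -0.002750
Flow direction (−∇h) has components (-0.005000 E, +0.002750 N).
Azimuth = atan2(E, N) = atan2(-0.005000, +0.002750) = 298.8° ≈ 299°.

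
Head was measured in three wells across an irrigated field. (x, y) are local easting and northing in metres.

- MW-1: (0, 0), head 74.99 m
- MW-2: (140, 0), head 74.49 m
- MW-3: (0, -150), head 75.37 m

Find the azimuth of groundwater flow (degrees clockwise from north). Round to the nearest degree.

∂h/∂x = (74.49 − 74.99) / (140 − 0) = -0.003571
∂h/∂y = (75.37 − 74.99) / (-150 − 0) = -0.002533
Flow direction (−∇h) has components (+0.003571 E, +0.002533 N).
Azimuth = atan2(E, N) = atan2(+0.003571, +0.002533) = 54.7° ≈ 055°.

055°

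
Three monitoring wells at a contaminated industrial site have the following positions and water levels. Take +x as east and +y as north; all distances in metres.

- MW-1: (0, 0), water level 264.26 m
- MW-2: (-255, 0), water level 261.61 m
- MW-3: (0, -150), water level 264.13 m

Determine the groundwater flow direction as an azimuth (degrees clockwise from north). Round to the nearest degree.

∂h/∂x = (261.61 − 264.26) / (-255 − 0) = +0.01039
∂h/∂y = (264.13 − 264.26) / (-150 − 0) = +0.0008667
Flow direction (−∇h) has components (-0.01039 E, -0.0008667 N).
Azimuth = atan2(E, N) = atan2(-0.01039, -0.0008667) = 265.2° ≈ 265°.

265°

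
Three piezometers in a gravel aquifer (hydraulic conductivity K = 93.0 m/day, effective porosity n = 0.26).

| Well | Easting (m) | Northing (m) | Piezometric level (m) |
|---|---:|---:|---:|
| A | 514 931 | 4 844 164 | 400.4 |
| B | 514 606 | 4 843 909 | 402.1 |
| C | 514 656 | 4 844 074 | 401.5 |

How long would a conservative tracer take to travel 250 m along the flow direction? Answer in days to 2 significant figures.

170 days

Differences from A: to B (Δx, Δy, Δh) = (-325, -255, +1.7); to C = (-275, -90, +1.1).
Determinant of the coordinate differences = (-325)·(-90) − (-275)·(-255) = -40875.
∂h/∂x = [(+1.7)·(-90) − (+1.1)·(-255)] / -40875 = -0.003119
∂h/∂y = [(-325)·(+1.1) − (-275)·(+1.7)] / -40875 = -0.002691
|∇h| = √(-0.003119² + -0.002691²) = 0.004119
Seepage velocity v = K·i/n = 93.0 × 0.004119 / 0.26 = 1.473 m/day.
t = 250 / 1.473 = 169.7 days.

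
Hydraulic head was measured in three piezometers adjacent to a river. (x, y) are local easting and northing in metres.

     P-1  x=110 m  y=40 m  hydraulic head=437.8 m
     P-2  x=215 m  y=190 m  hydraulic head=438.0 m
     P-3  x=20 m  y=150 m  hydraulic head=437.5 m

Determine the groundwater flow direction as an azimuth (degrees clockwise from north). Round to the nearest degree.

281°

Three-point gradient (reference P-1): Δ to P-2 = (105, 150, +0.2), Δ to P-3 = (-90, 110, -0.3).
∂h/∂x = +0.002675, ∂h/∂y = -0.0005389 (det = 25050).
Flow direction (−∇h) has components (-0.002675 E, +0.0005389 N).
Azimuth = atan2(E, N) = atan2(-0.002675, +0.0005389) = 281.4° ≈ 281°.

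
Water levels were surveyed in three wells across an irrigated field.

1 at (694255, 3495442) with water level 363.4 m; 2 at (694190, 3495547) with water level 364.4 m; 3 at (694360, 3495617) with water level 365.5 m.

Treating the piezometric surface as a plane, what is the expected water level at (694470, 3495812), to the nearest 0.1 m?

367.8 m

Taking 1 as reference: 2−1 = (-65, 105, +1.0); 3−1 = (105, 175, +2.1).
Determinant of the coordinate differences = (-65)·175 − 105·105 = -22400.
∂h/∂x = [(+1.0)·175 − (+2.1)·105] / -22400 = +0.002031
∂h/∂y = [(-65)·(+2.1) − 105·(+1.0)] / -22400 = +0.01078
h(694470, 3495812) = 363.4 + (+0.002031)·(215) + (+0.01078)·(370) = 363.4 +0.437 +3.989 = 367.826 m.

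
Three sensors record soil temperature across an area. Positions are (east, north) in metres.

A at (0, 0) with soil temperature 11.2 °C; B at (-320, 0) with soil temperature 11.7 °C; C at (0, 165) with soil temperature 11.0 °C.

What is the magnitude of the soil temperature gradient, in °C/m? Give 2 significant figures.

∂T/∂x = (11.7 − 11.2) / (-320 − 0) = -0.001563
∂T/∂y = (11.0 − 11.2) / (165 − 0) = -0.001212
|∇f| = √(-0.001563² + -0.001212²) = 0.001978 °C/m

0.0020 °C/m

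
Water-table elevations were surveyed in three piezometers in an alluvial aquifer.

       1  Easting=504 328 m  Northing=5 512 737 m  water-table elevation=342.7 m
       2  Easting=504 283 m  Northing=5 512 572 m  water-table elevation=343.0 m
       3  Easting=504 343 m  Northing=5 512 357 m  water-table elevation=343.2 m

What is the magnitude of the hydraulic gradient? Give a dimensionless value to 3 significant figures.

0.00212

Three-point gradient (reference 1): Δ to 2 = (-45, -165, +0.3), Δ to 3 = (15, -380, +0.5).
∂h/∂x = -0.001609, ∂h/∂y = -0.001379 (det = 19575).
|∇h| = √(-0.001609² + -0.001379²) = 0.002119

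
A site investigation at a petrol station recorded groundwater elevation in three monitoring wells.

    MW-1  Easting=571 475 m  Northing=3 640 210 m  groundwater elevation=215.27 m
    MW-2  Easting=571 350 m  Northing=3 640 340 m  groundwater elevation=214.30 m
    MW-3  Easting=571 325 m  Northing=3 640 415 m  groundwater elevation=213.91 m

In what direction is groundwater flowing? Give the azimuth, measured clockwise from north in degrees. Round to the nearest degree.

318°

Differences from MW-1: to MW-2 (Δx, Δy, Δh) = (-125, 130, -0.97); to MW-3 = (-150, 205, -1.36).
Determinant of the coordinate differences = (-125)·205 − (-150)·130 = -6125.
∂h/∂x = [(-0.97)·205 − (-1.36)·130] / -6125 = +0.003600
∂h/∂y = [(-125)·(-1.36) − (-150)·(-0.97)] / -6125 = -0.004000
Flow direction (−∇h) has components (-0.003600 E, +0.004000 N).
Azimuth = atan2(E, N) = atan2(-0.003600, +0.004000) = 318.0° ≈ 318°.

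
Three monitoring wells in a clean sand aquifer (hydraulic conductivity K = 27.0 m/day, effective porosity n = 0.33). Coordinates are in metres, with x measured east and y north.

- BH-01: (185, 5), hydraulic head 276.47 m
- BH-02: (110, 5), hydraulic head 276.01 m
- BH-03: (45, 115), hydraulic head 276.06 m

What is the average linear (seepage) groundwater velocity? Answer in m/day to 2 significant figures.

0.60 m/day

Taking BH-01 as reference: BH-02−BH-01 = (-75, 0, -0.46); BH-03−BH-01 = (-140, 110, -0.41).
Solve a·Δx + b·Δy = Δh: det = (-75)·110 − (-140)·0 = -8250.
∂h/∂x = [(-0.46)·110 − (-0.41)·0] / -8250 = +0.006133
∂h/∂y = [(-75)·(-0.41) − (-140)·(-0.46)] / -8250 = +0.004079
|∇h| = √(0.006133² + 0.004079²) = 0.007366
Seepage velocity v = K·i/n = 27.0 × 0.007366 / 0.33 = 0.6027 m/day.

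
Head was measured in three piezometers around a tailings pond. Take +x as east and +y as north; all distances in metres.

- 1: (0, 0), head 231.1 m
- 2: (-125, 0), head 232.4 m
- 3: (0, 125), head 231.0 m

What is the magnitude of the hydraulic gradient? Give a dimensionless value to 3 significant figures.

∂h/∂x = (232.4 − 231.1) / (-125 − 0) = -0.01040
∂h/∂y = (231.0 − 231.1) / (125 − 0) = -0.0008000
|∇h| = √(-0.01040² + -0.0008000²) = 0.01043

0.0104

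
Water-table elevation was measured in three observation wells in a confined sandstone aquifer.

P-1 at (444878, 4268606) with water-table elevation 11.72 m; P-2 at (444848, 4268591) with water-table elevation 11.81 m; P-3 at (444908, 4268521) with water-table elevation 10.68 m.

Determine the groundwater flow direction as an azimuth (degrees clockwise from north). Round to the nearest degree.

141°

Differences from P-1: to P-2 (Δx, Δy, Δh) = (-30, -15, +0.09); to P-3 = (30, -85, -1.04).
Determinant of the coordinate differences = (-30)·(-85) − 30·(-15) = 3000.
∂h/∂x = [(+0.09)·(-85) − (-1.04)·(-15)] / 3000 = -0.007750
∂h/∂y = [(-30)·(-1.04) − 30·(+0.09)] / 3000 = +0.009500
Flow direction (−∇h) has components (+0.007750 E, -0.009500 N).
Azimuth = atan2(E, N) = atan2(+0.007750, -0.009500) = 140.8° ≈ 141°.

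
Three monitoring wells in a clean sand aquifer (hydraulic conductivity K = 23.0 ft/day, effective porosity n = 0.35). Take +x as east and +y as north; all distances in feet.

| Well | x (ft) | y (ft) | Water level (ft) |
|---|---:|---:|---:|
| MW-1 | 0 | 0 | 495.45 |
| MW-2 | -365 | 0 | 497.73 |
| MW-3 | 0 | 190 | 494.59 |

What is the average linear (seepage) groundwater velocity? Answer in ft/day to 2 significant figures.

0.51 ft/day

∂h/∂x = (497.73 − 495.45) / (-365 − 0) = -0.006247
∂h/∂y = (494.59 − 495.45) / (190 − 0) = -0.004526
|∇h| = √(-0.006247² + -0.004526²) = 0.007714
Seepage velocity v = K·i/n = 23.0 × 0.007714 / 0.35 = 0.5069 ft/day.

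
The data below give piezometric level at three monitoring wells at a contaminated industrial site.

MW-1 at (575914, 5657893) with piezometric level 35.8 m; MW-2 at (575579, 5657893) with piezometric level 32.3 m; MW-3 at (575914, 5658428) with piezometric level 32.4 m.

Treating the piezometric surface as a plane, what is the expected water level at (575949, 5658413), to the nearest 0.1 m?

∂h/∂x = (32.3 − 35.8) / (575579 − 575914) = +0.01045
∂h/∂y = (32.4 − 35.8) / (5658428 − 5657893) = -0.006355
h(575949, 5658413) = 35.8 + (+0.01045)·(35) + (-0.006355)·(520) = 35.8 +0.366 -3.305 = 32.861 m.

32.9 m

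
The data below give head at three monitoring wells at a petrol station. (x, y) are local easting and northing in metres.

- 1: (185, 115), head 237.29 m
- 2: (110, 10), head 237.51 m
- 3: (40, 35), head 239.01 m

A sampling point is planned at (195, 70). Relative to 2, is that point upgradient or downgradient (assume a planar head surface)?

Taking 1 as reference: 2−1 = (-75, -105, +0.22); 3−1 = (-145, -80, +1.72).
Solve a·Δx + b·Δy = Δh: det = (-75)·(-80) − (-145)·(-105) = -9225.
∂h/∂x = [(+0.22)·(-80) − (+1.72)·(-105)] / -9225 = -0.01767
∂h/∂y = [(-75)·(+1.72) − (-145)·(+0.22)] / -9225 = +0.01053
Head at (195, 70) = 237.29 + (-0.01767)·(10) + (+0.01053)·(-45) = 236.64 m.
That is lower than the 237.51 m at 2, so the point is downgradient.

downgradient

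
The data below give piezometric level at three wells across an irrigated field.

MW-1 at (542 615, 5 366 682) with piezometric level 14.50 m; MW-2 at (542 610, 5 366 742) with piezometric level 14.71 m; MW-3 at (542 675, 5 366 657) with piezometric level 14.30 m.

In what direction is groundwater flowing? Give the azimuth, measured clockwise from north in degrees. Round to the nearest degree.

Taking MW-1 as reference: MW-2−MW-1 = (-5, 60, +0.21); MW-3−MW-1 = (60, -25, -0.20).
Solve a·Δx + b·Δy = Δh: det = (-5)·(-25) − 60·60 = -3475.
∂h/∂x = [(+0.21)·(-25) − (-0.20)·60] / -3475 = -0.001942
∂h/∂y = [(-5)·(-0.20) − 60·(+0.21)] / -3475 = +0.003338
Flow direction (−∇h) has components (+0.001942 E, -0.003338 N).
Azimuth = atan2(E, N) = atan2(+0.001942, -0.003338) = 149.8° ≈ 150°.

150°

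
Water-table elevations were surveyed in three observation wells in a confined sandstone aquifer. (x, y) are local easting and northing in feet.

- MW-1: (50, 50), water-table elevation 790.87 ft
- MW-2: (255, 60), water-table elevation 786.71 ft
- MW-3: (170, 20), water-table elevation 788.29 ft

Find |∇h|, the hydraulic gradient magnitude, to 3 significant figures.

With h = a·x + b·y + c and MW-1 as origin, the differences give:
  205·a + 10·b = -4.16
  120·a + (-30)·b = -2.58
Eliminate b (×(-30) and ×10, subtract): -7350·a = 150.600 → a = ∂h/∂x = -0.02049
Back-substitute: b = ∂h/∂y = +0.004041.
|∇h| = √(-0.02049² + 0.004041²) = 0.02088

0.0209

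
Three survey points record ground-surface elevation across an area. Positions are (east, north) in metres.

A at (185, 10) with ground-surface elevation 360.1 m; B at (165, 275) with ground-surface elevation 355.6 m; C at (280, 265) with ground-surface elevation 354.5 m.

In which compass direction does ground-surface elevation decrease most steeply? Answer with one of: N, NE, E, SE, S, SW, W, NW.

NE

Differences from A: to B (Δx, Δy, Δh) = (-20, 265, -4.5); to C = (95, 255, -5.6).
Determinant of the coordinate differences = (-20)·255 − 95·265 = -30275.
∂z/∂x = [(-4.5)·255 − (-5.6)·265] / -30275 = -0.01111
∂z/∂y = [(-20)·(-5.6) − 95·(-4.5)] / -30275 = -0.01782
Steepest decrease is along −∇f = (+0.01111 E, +0.01782 N) → northeast.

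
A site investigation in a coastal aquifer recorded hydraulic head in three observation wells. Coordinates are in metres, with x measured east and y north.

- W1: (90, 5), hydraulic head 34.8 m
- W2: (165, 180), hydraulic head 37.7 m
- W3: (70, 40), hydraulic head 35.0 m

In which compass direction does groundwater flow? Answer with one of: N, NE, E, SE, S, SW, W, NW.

SW

Differences from W1: to W2 (Δx, Δy, Δh) = (75, 175, +2.9); to W3 = (-20, 35, +0.2).
Solve a·Δx + b·Δy = Δh: det = 75·35 − (-20)·175 = 6125.
∂h/∂x = [(+2.9)·35 − (+0.2)·175] / 6125 = +0.01086
∂h/∂y = [75·(+0.2) − (-20)·(+2.9)] / 6125 = +0.01192
Flow = −∇h = (-0.01086 east, -0.01192 north), which points southwest.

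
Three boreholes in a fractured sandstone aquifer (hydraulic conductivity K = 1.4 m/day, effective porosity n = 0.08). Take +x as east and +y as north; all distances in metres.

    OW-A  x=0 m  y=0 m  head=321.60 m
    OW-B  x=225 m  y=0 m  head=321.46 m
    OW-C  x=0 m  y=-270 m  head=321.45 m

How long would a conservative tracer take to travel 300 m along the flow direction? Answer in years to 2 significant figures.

∂h/∂x = (321.46 − 321.60) / (225 − 0) = -0.0006222
∂h/∂y = (321.45 − 321.60) / (-270 − 0) = +0.0005556
|∇h| = √(-0.0006222² + 0.0005556²) = 0.0008342
Seepage velocity v = K·i/n = 1.4 × 0.0008342 / 0.08 = 0.0146 m/day.
t = 300 / 0.0146 = 2.055e+04 days = 56.3 years.

56 years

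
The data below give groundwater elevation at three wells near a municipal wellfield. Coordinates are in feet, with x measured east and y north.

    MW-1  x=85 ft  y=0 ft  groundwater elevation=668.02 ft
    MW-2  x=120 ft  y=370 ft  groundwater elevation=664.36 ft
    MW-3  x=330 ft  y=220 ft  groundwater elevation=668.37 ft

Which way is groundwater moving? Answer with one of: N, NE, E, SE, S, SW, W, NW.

Differences from MW-1: to MW-2 (Δx, Δy, Δh) = (35, 370, -3.66); to MW-3 = (245, 220, +0.35).
Solve a·Δx + b·Δy = Δh: det = 35·220 − 245·370 = -82950.
∂h/∂x = [(-3.66)·220 − (+0.35)·370] / -82950 = +0.01127
∂h/∂y = [35·(+0.35) − 245·(-3.66)] / -82950 = -0.01096
Flow = −∇h = (-0.01127 east, +0.01096 north), which points northwest.

NW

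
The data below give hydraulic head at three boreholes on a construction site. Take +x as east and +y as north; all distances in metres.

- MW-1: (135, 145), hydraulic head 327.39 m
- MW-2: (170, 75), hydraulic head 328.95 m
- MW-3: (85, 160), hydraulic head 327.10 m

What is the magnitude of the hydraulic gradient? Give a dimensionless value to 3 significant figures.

0.0228

Three-point gradient (reference MW-1): Δ to MW-2 = (35, -70, +1.56), Δ to MW-3 = (-50, 15, -0.29).
∂h/∂x = -0.001042, ∂h/∂y = -0.02281 (det = -2975).
|∇h| = √(-0.001042² + -0.02281²) = 0.02283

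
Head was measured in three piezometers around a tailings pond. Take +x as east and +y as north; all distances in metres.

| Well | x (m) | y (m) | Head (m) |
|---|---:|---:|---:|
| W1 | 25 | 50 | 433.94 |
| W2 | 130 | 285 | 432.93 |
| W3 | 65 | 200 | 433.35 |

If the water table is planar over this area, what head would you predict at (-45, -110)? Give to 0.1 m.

434.6 m

Differences from W1: to W2 (Δx, Δy, Δh) = (105, 235, -1.01); to W3 = (40, 150, -0.59).
Solve a·Δx + b·Δy = Δh: det = 105·150 − 40·235 = 6350.
∂h/∂x = [(-1.01)·150 − (-0.59)·235] / 6350 = -0.002024
∂h/∂y = [105·(-0.59) − 40·(-1.01)] / 6350 = -0.003394
h(-45, -110) = 433.94 + (-0.002024)·(-70) + (-0.003394)·(-160) = 433.94 +0.142 +0.543 = 434.625 m.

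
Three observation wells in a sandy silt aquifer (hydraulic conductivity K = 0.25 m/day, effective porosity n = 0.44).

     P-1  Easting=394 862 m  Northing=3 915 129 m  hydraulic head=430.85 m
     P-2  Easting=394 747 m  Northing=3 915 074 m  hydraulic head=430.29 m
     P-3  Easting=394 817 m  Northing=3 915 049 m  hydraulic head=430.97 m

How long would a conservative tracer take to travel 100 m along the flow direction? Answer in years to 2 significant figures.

50 years

Three-point gradient (reference P-1): Δ to P-2 = (-115, -55, -0.56), Δ to P-3 = (-45, -80, +0.12).
∂h/∂x = +0.007643, ∂h/∂y = -0.005799 (det = 6725).
|∇h| = √(0.007643² + -0.005799²) = 0.009594
Seepage velocity v = K·i/n = 0.25 × 0.009594 / 0.44 = 0.005451 m/day.
t = 100 / 0.005451 = 1.835e+04 days = 50.2 years.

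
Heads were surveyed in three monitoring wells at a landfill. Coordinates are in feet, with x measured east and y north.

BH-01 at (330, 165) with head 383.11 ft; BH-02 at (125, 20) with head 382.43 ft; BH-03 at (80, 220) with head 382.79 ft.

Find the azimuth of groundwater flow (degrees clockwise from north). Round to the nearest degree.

With h = a·x + b·y + c and BH-01 as origin, the differences give:
  (-205)·a + (-145)·b = -0.68
  (-250)·a + 55·b = -0.32
Eliminate b (×55 and ×(-145), subtract): -47525·a = -83.800 → a = ∂h/∂x = +0.001763
Back-substitute: b = ∂h/∂y = +0.002197.
Flow direction (−∇h) has components (-0.001763 E, -0.002197 N).
Azimuth = atan2(E, N) = atan2(-0.001763, -0.002197) = 218.8° ≈ 219°.

219°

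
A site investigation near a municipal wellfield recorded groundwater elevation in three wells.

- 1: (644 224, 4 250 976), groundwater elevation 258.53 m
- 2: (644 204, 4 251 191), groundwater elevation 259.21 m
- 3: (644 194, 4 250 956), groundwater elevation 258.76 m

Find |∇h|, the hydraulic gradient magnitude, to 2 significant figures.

With h = a·x + b·y + c and 1 as origin, the differences give:
  (-20)·a + 215·b = +0.68
  (-30)·a + (-20)·b = +0.23
Eliminate b (×(-20) and ×215, subtract): 6850·a = -63.050 → a = ∂h/∂x = -0.009204
Back-substitute: b = ∂h/∂y = +0.002307.
|∇h| = √(-0.009204² + 0.002307²) = 0.009489

0.0095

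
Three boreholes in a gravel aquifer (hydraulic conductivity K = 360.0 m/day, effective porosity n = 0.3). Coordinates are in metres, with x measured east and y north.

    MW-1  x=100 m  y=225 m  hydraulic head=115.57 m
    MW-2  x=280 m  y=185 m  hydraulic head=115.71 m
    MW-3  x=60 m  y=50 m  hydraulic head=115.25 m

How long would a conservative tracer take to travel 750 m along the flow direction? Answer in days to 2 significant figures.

Taking MW-1 as reference: MW-2−MW-1 = (180, -40, +0.14); MW-3−MW-1 = (-40, -175, -0.32).
Determinant of the coordinate differences = 180·(-175) − (-40)·(-40) = -33100.
∂h/∂x = [(+0.14)·(-175) − (-0.32)·(-40)] / -33100 = +0.001127
∂h/∂y = [180·(-0.32) − (-40)·(+0.14)] / -33100 = +0.001571
|∇h| = √(0.001127² + 0.001571²) = 0.001933
Seepage velocity v = K·i/n = 360.0 × 0.001933 / 0.3 = 2.32 m/day.
t = 750 / 2.32 = 323.3 days.

320 days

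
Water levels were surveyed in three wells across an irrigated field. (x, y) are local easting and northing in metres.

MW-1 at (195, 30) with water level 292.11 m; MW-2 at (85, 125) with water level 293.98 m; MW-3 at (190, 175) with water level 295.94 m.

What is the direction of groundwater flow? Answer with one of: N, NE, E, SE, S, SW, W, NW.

Taking MW-1 as reference: MW-2−MW-1 = (-110, 95, +1.87); MW-3−MW-1 = (-5, 145, +3.83).
Determinant of the coordinate differences = (-110)·145 − (-5)·95 = -15475.
∂h/∂x = [(+1.87)·145 − (+3.83)·95] / -15475 = +0.005990
∂h/∂y = [(-110)·(+3.83) − (-5)·(+1.87)] / -15475 = +0.02662
Flow = −∇h = (-0.005990 east, -0.02662 north), which points south.

S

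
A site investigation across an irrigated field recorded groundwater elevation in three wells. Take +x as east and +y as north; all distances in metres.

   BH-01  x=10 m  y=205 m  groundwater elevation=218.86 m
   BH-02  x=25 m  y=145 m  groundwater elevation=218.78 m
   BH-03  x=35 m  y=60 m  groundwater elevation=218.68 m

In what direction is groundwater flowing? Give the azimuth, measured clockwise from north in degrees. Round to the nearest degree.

Differences from BH-01: to BH-02 (Δx, Δy, Δh) = (15, -60, -0.08); to BH-03 = (25, -145, -0.18).
Determinant of the coordinate differences = 15·(-145) − 25·(-60) = -675.
∂h/∂x = [(-0.08)·(-145) − (-0.18)·(-60)] / -675 = -0.001185
∂h/∂y = [15·(-0.18) − 25·(-0.08)] / -675 = +0.001037
Flow direction (−∇h) has components (+0.001185 E, -0.001037 N).
Azimuth = atan2(E, N) = atan2(+0.001185, -0.001037) = 131.2° ≈ 131°.

131°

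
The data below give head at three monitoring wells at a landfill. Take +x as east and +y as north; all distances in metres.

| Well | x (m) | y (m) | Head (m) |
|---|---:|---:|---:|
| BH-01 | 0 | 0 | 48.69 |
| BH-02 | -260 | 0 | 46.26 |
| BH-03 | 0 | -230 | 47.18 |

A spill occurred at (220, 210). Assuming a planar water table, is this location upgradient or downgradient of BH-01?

∂h/∂x = (46.26 − 48.69) / (-260 − 0) = +0.009346
∂h/∂y = (47.18 − 48.69) / (-230 − 0) = +0.006565
Head at (220, 210) = 48.69 + (+0.009346)·(220) + (+0.006565)·(210) = 52.12 m.
That is higher than the 48.69 m at BH-01, so the point is upgradient.

upgradient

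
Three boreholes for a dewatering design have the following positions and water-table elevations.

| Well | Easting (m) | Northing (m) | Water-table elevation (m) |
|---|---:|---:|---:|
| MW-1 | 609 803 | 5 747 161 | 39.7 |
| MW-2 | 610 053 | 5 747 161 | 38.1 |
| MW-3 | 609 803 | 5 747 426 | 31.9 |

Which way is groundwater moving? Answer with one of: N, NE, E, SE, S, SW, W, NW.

N

∂h/∂x = (38.1 − 39.7) / (610053 − 609803) = -0.006400
∂h/∂y = (31.9 − 39.7) / (5747426 − 5747161) = -0.02943
Flow = −∇h = (+0.006400 east, +0.02943 north), which points north.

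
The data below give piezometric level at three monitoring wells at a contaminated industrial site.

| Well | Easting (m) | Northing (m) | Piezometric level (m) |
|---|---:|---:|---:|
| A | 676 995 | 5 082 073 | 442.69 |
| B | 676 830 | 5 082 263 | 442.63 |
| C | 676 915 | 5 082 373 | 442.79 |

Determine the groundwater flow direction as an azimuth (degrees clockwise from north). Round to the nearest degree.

With h = a·x + b·y + c and A as origin, the differences give:
  (-165)·a + 190·b = -0.06
  (-80)·a + 300·b = +0.10
Eliminate b (×300 and ×190, subtract): -34300·a = -37.000 → a = ∂h/∂x = +0.001079
Back-substitute: b = ∂h/∂y = +0.0006210.
Flow direction (−∇h) has components (-0.001079 E, -0.0006210 N).
Azimuth = atan2(E, N) = atan2(-0.001079, -0.0006210) = 240.1° ≈ 240°.

240°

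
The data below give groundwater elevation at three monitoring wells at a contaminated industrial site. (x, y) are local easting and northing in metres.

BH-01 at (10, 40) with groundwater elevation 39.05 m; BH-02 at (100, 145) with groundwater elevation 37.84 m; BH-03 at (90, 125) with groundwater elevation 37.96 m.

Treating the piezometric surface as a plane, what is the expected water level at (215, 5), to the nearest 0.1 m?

Taking BH-01 as reference: BH-02−BH-01 = (90, 105, -1.21); BH-03−BH-01 = (80, 85, -1.09).
Solve a·Δx + b·Δy = Δh: det = 90·85 − 80·105 = -750.
∂h/∂x = [(-1.21)·85 − (-1.09)·105] / -750 = -0.01547
∂h/∂y = [90·(-1.09) − 80·(-1.21)] / -750 = +0.001733
h(215, 5) = 39.05 + (-0.01547)·(205) + (+0.001733)·(-35) = 39.05 -3.171 -0.061 = 35.819 m.

35.8 m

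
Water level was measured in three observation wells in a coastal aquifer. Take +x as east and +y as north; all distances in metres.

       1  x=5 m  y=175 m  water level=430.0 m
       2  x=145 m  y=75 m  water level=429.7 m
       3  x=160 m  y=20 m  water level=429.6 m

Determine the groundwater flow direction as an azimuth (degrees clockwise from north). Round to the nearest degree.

146°

Three-point gradient (reference 1): Δ to 2 = (140, -100, -0.3), Δ to 3 = (155, -155, -0.4).
∂h/∂x = -0.001048, ∂h/∂y = +0.001532 (det = -6200).
Flow direction (−∇h) has components (+0.001048 E, -0.001532 N).
Azimuth = atan2(E, N) = atan2(+0.001048, -0.001532) = 145.6° ≈ 146°.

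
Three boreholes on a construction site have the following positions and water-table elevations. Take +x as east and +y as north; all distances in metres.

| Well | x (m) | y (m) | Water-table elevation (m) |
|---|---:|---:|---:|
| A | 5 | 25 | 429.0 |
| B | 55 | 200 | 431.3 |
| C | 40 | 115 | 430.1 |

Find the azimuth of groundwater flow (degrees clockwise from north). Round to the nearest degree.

150°

With h = a·x + b·y + c and A as origin, the differences give:
  50·a + 175·b = +2.3
  35·a + 90·b = +1.1
Eliminate b (×90 and ×175, subtract): -1625·a = 14.50 → a = ∂h/∂x = -0.008923
Back-substitute: b = ∂h/∂y = +0.01569.
Flow direction (−∇h) has components (+0.008923 E, -0.01569 N).
Azimuth = atan2(E, N) = atan2(+0.008923, -0.01569) = 150.4° ≈ 150°.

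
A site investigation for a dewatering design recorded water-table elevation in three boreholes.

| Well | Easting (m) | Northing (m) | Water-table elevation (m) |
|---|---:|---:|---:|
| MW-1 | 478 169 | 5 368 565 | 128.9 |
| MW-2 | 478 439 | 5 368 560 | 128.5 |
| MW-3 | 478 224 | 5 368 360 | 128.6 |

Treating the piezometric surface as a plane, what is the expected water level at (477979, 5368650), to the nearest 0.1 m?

Taking MW-1 as reference: MW-2−MW-1 = (270, -5, -0.4); MW-3−MW-1 = (55, -205, -0.3).
Determinant of the coordinate differences = 270·(-205) − 55·(-5) = -55075.
∂h/∂x = [(-0.4)·(-205) − (-0.3)·(-5)] / -55075 = -0.001462
∂h/∂y = [270·(-0.3) − 55·(-0.4)] / -55075 = +0.001071
h(477979, 5368650) = 128.9 + (-0.001462)·(-190) + (+0.001071)·(85) = 128.9 +0.278 +0.091 = 129.269 m.

129.3 m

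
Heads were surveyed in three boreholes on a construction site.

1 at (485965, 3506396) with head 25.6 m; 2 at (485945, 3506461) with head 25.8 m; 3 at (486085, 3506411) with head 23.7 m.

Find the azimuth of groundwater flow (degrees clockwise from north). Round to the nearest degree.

084°

With h = a·x + b·y + c and 1 as origin, the differences give:
  (-20)·a + 65·b = +0.2
  120·a + 15·b = -1.9
Eliminate b (×15 and ×65, subtract): -8100·a = 126.50 → a = ∂h/∂x = -0.01562
Back-substitute: b = ∂h/∂y = -0.001728.
Flow direction (−∇h) has components (+0.01562 E, +0.001728 N).
Azimuth = atan2(E, N) = atan2(+0.01562, +0.001728) = 83.7° ≈ 084°.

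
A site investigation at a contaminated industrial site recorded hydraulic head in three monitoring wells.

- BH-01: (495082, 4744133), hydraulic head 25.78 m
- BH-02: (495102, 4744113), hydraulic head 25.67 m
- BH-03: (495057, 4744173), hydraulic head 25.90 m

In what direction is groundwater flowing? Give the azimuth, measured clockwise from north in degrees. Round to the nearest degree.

080°

With h = a·x + b·y + c and BH-01 as origin, the differences give:
  20·a + (-20)·b = -0.11
  (-25)·a + 40·b = +0.12
Eliminate b (×40 and ×(-20), subtract): 300·a = -2.000 → a = ∂h/∂x = -0.006667
Back-substitute: b = ∂h/∂y = -0.001167.
Flow direction (−∇h) has components (+0.006667 E, +0.001167 N).
Azimuth = atan2(E, N) = atan2(+0.006667, +0.001167) = 80.1° ≈ 080°.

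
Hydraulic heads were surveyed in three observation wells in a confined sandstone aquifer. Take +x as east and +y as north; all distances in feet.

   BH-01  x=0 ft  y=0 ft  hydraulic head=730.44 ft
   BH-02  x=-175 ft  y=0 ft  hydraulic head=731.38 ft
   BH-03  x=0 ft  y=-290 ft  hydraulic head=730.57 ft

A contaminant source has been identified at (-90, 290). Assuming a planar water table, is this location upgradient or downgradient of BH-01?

upgradient

∂h/∂x = (731.38 − 730.44) / (-175 − 0) = -0.005371
∂h/∂y = (730.57 − 730.44) / (-290 − 0) = -0.0004483
Head at (-90, 290) = 730.44 + (-0.005371)·(-90) + (-0.0004483)·(290) = 730.79 ft.
That is higher than the 730.44 ft at BH-01, so the point is upgradient.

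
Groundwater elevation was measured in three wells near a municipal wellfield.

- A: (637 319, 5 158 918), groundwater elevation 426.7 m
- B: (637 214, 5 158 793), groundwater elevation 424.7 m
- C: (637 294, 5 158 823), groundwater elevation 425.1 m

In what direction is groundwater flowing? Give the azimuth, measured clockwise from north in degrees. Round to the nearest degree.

Taking A as reference: B−A = (-105, -125, -2.0); C−A = (-25, -95, -1.6).
Determinant of the coordinate differences = (-105)·(-95) − (-25)·(-125) = 6850.
∂h/∂x = [(-2.0)·(-95) − (-1.6)·(-125)] / 6850 = -0.001460
∂h/∂y = [(-105)·(-1.6) − (-25)·(-2.0)] / 6850 = +0.01723
Flow direction (−∇h) has components (+0.001460 E, -0.01723 N).
Azimuth = atan2(E, N) = atan2(+0.001460, -0.01723) = 175.2° ≈ 175°.

175°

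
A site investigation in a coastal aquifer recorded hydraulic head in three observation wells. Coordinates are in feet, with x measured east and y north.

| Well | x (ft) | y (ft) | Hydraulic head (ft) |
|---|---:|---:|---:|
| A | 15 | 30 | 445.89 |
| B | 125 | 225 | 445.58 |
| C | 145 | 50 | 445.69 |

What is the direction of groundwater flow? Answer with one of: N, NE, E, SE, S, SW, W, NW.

Taking A as reference: B−A = (110, 195, -0.31); C−A = (130, 20, -0.20).
Solve a·Δx + b·Δy = Δh: det = 110·20 − 130·195 = -23150.
∂h/∂x = [(-0.31)·20 − (-0.20)·195] / -23150 = -0.001417
∂h/∂y = [110·(-0.20) − 130·(-0.31)] / -23150 = -0.0007905
Flow = −∇h = (+0.001417 east, +0.0007905 north), which points northeast.

NE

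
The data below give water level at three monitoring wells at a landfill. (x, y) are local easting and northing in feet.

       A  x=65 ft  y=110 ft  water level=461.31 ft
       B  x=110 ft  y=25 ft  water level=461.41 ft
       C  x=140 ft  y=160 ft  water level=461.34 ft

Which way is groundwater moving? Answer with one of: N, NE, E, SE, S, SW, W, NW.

Three-point gradient (reference A): Δ to B = (45, -85, +0.10), Δ to C = (75, 50, +0.03).
∂h/∂x = +0.0008754, ∂h/∂y = -0.0007130 (det = 8625).
Flow = −∇h = (-0.0008754 east, +0.0007130 north), which points northwest.

NW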